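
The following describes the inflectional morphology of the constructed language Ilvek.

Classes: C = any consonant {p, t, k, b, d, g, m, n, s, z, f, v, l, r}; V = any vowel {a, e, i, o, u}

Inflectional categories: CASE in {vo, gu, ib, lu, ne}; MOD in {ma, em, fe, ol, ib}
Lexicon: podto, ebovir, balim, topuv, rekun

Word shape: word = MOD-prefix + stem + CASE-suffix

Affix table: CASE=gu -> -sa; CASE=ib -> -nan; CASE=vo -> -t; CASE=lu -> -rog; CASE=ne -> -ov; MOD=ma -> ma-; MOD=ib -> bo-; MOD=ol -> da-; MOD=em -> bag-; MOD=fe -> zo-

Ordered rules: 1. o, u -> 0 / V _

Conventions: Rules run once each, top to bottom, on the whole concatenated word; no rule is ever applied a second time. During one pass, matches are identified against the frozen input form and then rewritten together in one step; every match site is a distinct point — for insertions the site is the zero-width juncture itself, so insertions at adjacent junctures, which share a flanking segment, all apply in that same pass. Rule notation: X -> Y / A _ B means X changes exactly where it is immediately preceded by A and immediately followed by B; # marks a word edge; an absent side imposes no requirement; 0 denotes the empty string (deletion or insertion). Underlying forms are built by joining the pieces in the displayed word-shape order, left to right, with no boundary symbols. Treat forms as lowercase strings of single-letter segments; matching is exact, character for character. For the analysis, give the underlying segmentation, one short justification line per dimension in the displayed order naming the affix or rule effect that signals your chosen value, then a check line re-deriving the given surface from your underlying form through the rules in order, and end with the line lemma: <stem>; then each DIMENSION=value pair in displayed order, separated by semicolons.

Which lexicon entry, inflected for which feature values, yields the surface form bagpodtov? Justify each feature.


underlying: bag-podto-ov
CASE=ne - signalled by the affix -ov
MOD=em - signalled by the affix bag-
check: bagpodtoov -> bagpodtov
lemma: podto; CASE=ne; MOD=em


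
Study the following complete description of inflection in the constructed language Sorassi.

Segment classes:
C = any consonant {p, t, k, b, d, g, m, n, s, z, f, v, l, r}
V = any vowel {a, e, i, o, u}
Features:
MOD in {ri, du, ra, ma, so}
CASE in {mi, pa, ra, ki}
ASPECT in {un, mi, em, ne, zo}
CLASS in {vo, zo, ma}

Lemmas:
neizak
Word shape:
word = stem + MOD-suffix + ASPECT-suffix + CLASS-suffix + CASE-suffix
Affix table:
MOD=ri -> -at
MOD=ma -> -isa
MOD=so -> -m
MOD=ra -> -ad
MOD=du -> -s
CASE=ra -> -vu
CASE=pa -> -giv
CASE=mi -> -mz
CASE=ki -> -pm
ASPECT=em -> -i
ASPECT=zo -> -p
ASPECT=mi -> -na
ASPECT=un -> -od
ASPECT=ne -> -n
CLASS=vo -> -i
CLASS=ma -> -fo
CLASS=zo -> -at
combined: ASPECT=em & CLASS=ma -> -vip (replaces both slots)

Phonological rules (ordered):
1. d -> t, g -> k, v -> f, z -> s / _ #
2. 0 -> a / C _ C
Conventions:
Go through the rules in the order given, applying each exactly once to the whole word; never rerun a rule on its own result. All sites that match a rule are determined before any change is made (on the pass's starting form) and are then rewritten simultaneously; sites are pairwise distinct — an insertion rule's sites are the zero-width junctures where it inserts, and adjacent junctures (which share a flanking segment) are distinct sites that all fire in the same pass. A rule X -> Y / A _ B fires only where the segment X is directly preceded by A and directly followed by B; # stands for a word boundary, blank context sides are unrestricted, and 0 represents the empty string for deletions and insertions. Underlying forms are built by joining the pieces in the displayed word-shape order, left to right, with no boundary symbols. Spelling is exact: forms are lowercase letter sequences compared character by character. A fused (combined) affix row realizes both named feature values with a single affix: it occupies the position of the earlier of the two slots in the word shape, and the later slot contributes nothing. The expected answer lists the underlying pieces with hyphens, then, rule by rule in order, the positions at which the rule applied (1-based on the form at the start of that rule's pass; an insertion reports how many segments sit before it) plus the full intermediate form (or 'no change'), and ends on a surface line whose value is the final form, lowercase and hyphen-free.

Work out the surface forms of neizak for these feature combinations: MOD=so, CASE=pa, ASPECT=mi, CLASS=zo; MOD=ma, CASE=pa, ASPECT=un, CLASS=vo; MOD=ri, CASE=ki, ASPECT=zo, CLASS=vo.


cell MOD=so, CASE=pa, ASPECT=mi, CLASS=zo:
underlying: neizak-m-na-at-giv
1. d -> t, g -> k, v -> f, z -> s / _ #: fires at position(s) 14: neizakmnaatgif
2. 0 -> a / C _ C: inserts after position(s) 6, 7, 11: neizakamanaatagif
surface: neizakamanaatagif

cell MOD=ma, CASE=pa, ASPECT=un, CLASS=vo:
underlying: neizak-isa-od-i-giv
1. d -> t, g -> k, v -> f, z -> s / _ #: fires at position(s) 15: neizakisaodigif
2. 0 -> a / C _ C: no change
surface: neizakisaodigif

cell MOD=ri, CASE=ki, ASPECT=zo, CLASS=vo:
underlying: neizak-at-p-i-pm
1. d -> t, g -> k, v -> f, z -> s / _ #: no change
2. 0 -> a / C _ C: inserts after position(s) 8, 11: neizakatapipam
surface: neizakatapipam


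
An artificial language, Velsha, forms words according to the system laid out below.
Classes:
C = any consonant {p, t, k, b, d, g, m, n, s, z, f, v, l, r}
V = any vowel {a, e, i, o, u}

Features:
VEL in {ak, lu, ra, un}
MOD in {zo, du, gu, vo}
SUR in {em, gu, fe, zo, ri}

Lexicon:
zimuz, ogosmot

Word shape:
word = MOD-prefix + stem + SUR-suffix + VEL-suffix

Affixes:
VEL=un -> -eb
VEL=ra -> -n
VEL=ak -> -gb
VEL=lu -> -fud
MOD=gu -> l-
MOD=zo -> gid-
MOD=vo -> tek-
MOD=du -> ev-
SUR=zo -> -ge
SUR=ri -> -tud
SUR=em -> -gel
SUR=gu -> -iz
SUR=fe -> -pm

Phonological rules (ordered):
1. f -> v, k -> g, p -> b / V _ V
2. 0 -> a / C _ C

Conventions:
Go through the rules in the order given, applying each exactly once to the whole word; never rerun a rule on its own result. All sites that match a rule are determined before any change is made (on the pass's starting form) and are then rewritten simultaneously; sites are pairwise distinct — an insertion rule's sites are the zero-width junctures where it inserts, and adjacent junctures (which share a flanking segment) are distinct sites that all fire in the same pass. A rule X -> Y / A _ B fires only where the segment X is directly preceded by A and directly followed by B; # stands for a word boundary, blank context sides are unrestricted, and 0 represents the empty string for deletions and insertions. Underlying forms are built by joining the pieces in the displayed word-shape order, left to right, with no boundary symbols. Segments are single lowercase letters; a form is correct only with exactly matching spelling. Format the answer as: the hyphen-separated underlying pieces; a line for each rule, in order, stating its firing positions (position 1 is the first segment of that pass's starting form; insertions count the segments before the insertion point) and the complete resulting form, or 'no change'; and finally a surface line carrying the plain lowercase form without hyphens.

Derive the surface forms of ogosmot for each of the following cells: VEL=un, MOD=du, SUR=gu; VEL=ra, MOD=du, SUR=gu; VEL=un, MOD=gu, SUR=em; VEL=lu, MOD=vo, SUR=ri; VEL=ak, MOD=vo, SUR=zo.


cell VEL=un, MOD=du, SUR=gu:
underlying: ev-ogosmot-iz-eb
1. f -> v, k -> g, p -> b / V _ V: no change
2. 0 -> a / C _ C: inserts after position(s) 6: evogosamotizeb
surface: evogosamotizeb

cell VEL=ra, MOD=du, SUR=gu:
underlying: ev-ogosmot-iz-n
1. f -> v, k -> g, p -> b / V _ V: no change
2. 0 -> a / C _ C: inserts after position(s) 6, 11: evogosamotizan
surface: evogosamotizan

cell VEL=un, MOD=gu, SUR=em:
underlying: l-ogosmot-gel-eb
1. f -> v, k -> g, p -> b / V _ V: no change
2. 0 -> a / C _ C: inserts after position(s) 5, 8: logosamotageleb
surface: logosamotageleb

cell VEL=lu, MOD=vo, SUR=ri:
underlying: tek-ogosmot-tud-fud
1. f -> v, k -> g, p -> b / V _ V: fires at position(s) 3: tegogosmottudfud
2. 0 -> a / C _ C: inserts after position(s) 7, 10, 13: tegogosamotatudafud
surface: tegogosamotatudafud

cell VEL=ak, MOD=vo, SUR=zo:
underlying: tek-ogosmot-ge-gb
1. f -> v, k -> g, p -> b / V _ V: fires at position(s) 3: tegogosmotgegb
2. 0 -> a / C _ C: inserts after position(s) 7, 10, 13: tegogosamotagegab
surface: tegogosamotagegab


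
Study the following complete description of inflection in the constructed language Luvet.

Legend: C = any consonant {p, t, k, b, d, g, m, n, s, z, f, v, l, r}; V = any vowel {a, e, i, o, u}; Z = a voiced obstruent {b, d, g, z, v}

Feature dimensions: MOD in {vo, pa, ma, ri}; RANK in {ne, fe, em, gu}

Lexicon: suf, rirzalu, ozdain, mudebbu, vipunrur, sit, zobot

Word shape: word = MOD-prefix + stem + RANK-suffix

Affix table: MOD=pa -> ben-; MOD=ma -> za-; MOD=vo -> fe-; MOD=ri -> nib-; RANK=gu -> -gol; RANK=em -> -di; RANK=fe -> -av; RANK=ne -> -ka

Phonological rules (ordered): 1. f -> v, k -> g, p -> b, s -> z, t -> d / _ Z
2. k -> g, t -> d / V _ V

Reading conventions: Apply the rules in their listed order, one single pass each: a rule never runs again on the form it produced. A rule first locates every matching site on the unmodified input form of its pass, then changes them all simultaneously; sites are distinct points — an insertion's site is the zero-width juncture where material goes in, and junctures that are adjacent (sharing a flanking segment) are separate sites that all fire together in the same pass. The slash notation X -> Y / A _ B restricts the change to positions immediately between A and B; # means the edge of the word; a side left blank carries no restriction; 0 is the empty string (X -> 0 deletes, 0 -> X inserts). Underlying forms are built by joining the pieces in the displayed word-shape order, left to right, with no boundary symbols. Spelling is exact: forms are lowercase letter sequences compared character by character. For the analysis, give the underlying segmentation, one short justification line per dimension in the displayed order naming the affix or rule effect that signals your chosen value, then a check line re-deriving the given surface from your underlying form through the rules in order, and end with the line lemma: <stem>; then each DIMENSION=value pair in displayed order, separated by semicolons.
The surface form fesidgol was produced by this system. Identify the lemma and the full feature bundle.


underlying: fe-sit-gol
MOD=vo - signalled by the affix fe-
RANK=gu - signalled by the affix -gol
check: fesitgol -> fesidgol -> fesidgol
lemma: sit; MOD=vo; RANK=gu


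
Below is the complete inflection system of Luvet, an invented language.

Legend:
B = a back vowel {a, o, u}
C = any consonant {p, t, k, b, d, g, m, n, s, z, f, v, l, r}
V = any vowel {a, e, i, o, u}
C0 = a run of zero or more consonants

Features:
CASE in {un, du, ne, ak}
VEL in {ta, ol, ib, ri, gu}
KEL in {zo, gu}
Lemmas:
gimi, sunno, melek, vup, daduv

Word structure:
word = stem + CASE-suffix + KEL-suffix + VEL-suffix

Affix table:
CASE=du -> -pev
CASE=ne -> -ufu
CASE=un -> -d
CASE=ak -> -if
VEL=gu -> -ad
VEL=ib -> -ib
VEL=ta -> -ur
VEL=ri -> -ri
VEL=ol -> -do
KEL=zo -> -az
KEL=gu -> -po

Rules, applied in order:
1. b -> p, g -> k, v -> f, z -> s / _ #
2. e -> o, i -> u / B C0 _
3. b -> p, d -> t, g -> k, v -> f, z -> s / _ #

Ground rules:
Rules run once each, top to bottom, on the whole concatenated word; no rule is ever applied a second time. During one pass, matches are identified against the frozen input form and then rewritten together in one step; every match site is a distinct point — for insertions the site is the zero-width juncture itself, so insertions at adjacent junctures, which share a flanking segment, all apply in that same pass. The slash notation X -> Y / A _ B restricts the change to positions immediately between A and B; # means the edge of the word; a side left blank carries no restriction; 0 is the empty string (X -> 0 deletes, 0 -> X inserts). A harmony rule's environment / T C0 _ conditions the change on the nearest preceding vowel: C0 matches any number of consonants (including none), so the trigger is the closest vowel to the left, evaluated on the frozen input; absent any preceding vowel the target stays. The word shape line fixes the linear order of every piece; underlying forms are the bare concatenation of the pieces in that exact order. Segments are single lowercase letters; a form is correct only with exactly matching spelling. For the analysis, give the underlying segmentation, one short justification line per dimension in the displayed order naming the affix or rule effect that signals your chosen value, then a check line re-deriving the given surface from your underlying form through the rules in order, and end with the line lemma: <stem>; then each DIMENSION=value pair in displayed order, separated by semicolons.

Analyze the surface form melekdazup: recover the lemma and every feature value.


underlying: melek-d-az-ib
CASE=un - signalled by the affix -d
VEL=ib - signalled by the affix -ib
KEL=zo - signalled by the affix -az
check: melekdazib -> melekdazip -> melekdazup -> melekdazup
lemma: melek; CASE=un; VEL=ib; KEL=zo


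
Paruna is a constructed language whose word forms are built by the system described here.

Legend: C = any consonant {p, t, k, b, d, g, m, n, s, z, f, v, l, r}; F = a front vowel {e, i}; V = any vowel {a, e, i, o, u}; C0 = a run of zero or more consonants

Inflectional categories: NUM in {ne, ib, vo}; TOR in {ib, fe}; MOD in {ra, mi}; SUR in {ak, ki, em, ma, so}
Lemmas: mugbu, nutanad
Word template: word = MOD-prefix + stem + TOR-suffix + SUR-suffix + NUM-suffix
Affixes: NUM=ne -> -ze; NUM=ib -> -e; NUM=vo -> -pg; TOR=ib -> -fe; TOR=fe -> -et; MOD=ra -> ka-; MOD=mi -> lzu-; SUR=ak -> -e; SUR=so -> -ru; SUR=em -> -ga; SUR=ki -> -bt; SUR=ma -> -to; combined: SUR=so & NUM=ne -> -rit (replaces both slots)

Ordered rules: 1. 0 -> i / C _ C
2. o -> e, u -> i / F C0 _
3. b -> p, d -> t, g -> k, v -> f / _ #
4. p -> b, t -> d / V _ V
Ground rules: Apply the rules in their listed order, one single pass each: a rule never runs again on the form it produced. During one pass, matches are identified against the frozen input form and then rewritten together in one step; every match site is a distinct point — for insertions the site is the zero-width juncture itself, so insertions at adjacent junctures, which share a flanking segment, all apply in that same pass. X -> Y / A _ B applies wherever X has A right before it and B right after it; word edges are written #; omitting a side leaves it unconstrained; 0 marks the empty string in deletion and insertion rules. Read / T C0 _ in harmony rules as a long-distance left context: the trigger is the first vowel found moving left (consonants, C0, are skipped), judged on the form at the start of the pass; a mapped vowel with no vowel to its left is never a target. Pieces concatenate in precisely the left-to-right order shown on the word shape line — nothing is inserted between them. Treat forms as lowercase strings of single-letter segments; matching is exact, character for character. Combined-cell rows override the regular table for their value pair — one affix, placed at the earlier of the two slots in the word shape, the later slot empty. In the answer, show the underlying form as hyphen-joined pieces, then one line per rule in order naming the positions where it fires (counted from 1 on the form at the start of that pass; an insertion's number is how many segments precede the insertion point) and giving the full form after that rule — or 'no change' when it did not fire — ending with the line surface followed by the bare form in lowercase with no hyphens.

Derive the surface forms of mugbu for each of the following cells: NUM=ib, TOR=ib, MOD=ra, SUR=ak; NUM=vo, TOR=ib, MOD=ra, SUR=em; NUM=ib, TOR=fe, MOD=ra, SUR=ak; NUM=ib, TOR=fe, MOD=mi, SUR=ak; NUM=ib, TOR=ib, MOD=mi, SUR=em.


cell NUM=ib, TOR=ib, MOD=ra, SUR=ak:
underlying: ka-mugbu-fe-e-e
1. 0 -> i / C _ C: inserts after position(s) 5: kamugibufeee
2. o -> e, u -> i / F C0 _: fires at position(s) 8: kamugibifeee
3. b -> p, d -> t, g -> k, v -> f / _ #: no change
4. p -> b, t -> d / V _ V: no change
surface: kamugibifeee

cell NUM=vo, TOR=ib, MOD=ra, SUR=em:
underlying: ka-mugbu-fe-ga-pg
1. 0 -> i / C _ C: inserts after position(s) 5, 12: kamugibufegapig
2. o -> e, u -> i / F C0 _: fires at position(s) 8: kamugibifegapig
3. b -> p, d -> t, g -> k, v -> f / _ #: fires at position(s) 15: kamugibifegapik
4. p -> b, t -> d / V _ V: fires at position(s) 13: kamugibifegabik
surface: kamugibifegabik

cell NUM=ib, TOR=fe, MOD=ra, SUR=ak:
underlying: ka-mugbu-et-e-e
1. 0 -> i / C _ C: inserts after position(s) 5: kamugibuetee
2. o -> e, u -> i / F C0 _: fires at position(s) 8: kamugibietee
3. b -> p, d -> t, g -> k, v -> f / _ #: no change
4. p -> b, t -> d / V _ V: fires at position(s) 10: kamugibiedee
surface: kamugibiedee

cell NUM=ib, TOR=fe, MOD=mi, SUR=ak:
underlying: lzu-mugbu-et-e-e
1. 0 -> i / C _ C: inserts after position(s) 1, 6: lizumugibuetee
2. o -> e, u -> i / F C0 _: fires at position(s) 4, 10: lizimugibietee
3. b -> p, d -> t, g -> k, v -> f / _ #: no change
4. p -> b, t -> d / V _ V: fires at position(s) 12: lizimugibiedee
surface: lizimugibiedee

cell NUM=ib, TOR=ib, MOD=mi, SUR=em:
underlying: lzu-mugbu-fe-ga-e
1. 0 -> i / C _ C: inserts after position(s) 1, 6: lizumugibufegae
2. o -> e, u -> i / F C0 _: fires at position(s) 4, 10: lizimugibifegae
3. b -> p, d -> t, g -> k, v -> f / _ #: no change
4. p -> b, t -> d / V _ V: no change
surface: lizimugibifegae


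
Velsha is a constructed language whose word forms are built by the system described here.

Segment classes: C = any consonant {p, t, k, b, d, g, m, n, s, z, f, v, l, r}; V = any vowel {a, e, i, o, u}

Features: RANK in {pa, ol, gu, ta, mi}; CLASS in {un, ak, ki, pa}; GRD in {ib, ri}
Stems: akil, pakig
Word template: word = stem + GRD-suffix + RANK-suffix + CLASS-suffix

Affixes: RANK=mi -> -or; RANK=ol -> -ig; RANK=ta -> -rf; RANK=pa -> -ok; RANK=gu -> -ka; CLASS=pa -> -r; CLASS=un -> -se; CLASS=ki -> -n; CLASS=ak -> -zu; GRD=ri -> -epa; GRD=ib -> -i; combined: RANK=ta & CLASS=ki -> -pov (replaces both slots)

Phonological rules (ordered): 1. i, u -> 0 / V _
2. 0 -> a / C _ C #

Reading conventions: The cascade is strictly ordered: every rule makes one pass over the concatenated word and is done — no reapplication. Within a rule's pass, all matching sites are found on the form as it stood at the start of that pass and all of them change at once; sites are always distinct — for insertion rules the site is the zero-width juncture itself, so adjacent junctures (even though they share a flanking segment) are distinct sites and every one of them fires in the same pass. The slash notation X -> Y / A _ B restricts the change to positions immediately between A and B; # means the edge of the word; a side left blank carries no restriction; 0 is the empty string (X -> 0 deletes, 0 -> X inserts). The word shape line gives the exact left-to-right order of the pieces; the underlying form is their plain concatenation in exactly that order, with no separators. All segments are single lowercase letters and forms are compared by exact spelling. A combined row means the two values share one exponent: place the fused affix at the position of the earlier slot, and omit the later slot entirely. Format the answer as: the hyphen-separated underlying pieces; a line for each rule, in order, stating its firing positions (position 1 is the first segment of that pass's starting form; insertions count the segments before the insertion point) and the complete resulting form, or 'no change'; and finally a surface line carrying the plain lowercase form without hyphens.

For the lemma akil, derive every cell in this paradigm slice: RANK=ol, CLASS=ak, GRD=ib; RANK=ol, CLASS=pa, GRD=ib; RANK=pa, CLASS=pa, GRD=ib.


cell RANK=ol, CLASS=ak, GRD=ib:
underlying: akil-i-ig-zu
1. i, u -> 0 / V _: fires at position(s) 6: akiligzu
2. 0 -> a / C _ C #: no change
surface: akiligzu

cell RANK=ol, CLASS=pa, GRD=ib:
underlying: akil-i-ig-r
1. i, u -> 0 / V _: fires at position(s) 6: akiligr
2. 0 -> a / C _ C #: inserts after position(s) 6: akiligar
surface: akiligar

cell RANK=pa, CLASS=pa, GRD=ib:
underlying: akil-i-ok-r
1. i, u -> 0 / V _: no change
2. 0 -> a / C _ C #: inserts after position(s) 7: akiliokar
surface: akiliokar


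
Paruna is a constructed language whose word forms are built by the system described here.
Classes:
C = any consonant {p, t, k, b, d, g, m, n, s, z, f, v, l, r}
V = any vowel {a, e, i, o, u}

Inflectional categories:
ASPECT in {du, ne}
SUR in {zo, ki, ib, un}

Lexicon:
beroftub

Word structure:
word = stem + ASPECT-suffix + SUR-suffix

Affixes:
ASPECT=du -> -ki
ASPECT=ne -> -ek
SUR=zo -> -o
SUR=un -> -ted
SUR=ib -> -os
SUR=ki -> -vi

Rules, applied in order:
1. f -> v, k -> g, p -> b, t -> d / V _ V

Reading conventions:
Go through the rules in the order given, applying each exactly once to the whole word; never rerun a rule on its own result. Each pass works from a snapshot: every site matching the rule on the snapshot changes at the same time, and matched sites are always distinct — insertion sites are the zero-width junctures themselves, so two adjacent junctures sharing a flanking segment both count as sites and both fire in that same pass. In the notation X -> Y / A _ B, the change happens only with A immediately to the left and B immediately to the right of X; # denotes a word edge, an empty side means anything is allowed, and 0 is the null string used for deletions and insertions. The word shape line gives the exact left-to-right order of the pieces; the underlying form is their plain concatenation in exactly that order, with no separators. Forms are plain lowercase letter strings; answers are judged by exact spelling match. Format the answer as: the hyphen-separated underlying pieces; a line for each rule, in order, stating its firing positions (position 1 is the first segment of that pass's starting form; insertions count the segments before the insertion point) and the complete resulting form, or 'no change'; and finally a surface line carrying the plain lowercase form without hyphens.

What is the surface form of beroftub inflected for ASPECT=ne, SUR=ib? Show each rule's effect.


underlying: beroftub-ek-os
1. f -> v, k -> g, p -> b, t -> d / V _ V: fires at position(s) 10: beroftubegos
surface: beroftubegos


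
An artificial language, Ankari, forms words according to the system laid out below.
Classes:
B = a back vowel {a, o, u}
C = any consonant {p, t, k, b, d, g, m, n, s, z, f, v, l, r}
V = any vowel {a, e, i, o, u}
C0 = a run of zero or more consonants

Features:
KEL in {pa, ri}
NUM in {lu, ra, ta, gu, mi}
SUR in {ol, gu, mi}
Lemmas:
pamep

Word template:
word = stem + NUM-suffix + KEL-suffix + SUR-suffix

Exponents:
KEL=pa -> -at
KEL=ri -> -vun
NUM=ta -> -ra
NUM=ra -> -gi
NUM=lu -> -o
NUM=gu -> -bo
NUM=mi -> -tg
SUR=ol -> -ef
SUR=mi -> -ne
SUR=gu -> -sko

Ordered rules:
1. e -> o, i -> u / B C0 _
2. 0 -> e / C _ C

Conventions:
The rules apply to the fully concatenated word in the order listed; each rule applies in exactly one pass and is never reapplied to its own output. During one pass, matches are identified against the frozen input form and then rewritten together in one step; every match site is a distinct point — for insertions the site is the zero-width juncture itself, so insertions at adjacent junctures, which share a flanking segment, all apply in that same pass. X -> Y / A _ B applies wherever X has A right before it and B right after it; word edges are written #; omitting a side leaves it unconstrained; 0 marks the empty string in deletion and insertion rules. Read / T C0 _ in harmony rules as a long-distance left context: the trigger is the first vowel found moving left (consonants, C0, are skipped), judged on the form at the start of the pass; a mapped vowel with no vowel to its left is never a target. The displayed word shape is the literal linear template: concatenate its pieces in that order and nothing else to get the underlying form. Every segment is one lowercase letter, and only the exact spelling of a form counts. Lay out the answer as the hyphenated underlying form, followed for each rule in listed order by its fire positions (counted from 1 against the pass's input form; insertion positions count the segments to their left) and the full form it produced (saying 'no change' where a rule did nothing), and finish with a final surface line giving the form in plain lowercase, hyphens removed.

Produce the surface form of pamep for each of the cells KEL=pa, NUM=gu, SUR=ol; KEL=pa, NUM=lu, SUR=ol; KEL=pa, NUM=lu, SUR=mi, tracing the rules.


cell KEL=pa, NUM=gu, SUR=ol:
underlying: pamep-bo-at-ef
1. e -> o, i -> u / B C0 _: fires at position(s) 4, 10: pamopboatof
2. 0 -> e / C _ C: inserts after position(s) 5: pamopeboatof
surface: pamopeboatof

cell KEL=pa, NUM=lu, SUR=ol:
underlying: pamep-o-at-ef
1. e -> o, i -> u / B C0 _: fires at position(s) 4, 9: pamopoatof
2. 0 -> e / C _ C: no change
surface: pamopoatof

cell KEL=pa, NUM=lu, SUR=mi:
underlying: pamep-o-at-ne
1. e -> o, i -> u / B C0 _: fires at position(s) 4, 10: pamopoatno
2. 0 -> e / C _ C: inserts after position(s) 8: pamopoateno
surface: pamopoateno


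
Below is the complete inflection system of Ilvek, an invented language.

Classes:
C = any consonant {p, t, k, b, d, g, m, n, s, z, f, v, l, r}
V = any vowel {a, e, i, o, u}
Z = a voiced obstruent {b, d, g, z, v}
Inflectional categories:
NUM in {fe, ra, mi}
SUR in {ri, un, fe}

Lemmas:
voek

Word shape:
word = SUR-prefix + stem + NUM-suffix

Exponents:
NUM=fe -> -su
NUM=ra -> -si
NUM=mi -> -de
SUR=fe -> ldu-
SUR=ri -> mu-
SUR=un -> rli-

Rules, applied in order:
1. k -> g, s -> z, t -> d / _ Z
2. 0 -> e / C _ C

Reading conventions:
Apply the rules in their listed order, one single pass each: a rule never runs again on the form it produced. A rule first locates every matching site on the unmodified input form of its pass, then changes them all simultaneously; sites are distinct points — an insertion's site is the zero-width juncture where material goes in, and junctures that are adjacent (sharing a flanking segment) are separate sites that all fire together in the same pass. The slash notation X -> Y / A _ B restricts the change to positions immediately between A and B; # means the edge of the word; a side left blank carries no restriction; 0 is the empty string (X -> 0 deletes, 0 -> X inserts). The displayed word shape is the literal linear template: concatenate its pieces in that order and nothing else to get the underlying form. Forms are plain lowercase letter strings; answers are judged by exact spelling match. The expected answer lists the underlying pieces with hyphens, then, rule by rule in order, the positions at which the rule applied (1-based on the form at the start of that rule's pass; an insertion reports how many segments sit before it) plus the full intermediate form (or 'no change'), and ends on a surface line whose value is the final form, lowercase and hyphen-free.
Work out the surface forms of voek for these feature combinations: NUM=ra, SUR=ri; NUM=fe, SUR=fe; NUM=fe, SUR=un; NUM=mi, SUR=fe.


cell NUM=ra, SUR=ri:
underlying: mu-voek-si
1. k -> g, s -> z, t -> d / _ Z: no change
2. 0 -> e / C _ C: inserts after position(s) 6: muvoekesi
surface: muvoekesi

cell NUM=fe, SUR=fe:
underlying: ldu-voek-su
1. k -> g, s -> z, t -> d / _ Z: no change
2. 0 -> e / C _ C: inserts after position(s) 1, 7: leduvoekesu
surface: leduvoekesu

cell NUM=fe, SUR=un:
underlying: rli-voek-su
1. k -> g, s -> z, t -> d / _ Z: no change
2. 0 -> e / C _ C: inserts after position(s) 1, 7: relivoekesu
surface: relivoekesu

cell NUM=mi, SUR=fe:
underlying: ldu-voek-de
1. k -> g, s -> z, t -> d / _ Z: fires at position(s) 7: lduvoegde
2. 0 -> e / C _ C: inserts after position(s) 1, 7: leduvoegede
surface: leduvoegede


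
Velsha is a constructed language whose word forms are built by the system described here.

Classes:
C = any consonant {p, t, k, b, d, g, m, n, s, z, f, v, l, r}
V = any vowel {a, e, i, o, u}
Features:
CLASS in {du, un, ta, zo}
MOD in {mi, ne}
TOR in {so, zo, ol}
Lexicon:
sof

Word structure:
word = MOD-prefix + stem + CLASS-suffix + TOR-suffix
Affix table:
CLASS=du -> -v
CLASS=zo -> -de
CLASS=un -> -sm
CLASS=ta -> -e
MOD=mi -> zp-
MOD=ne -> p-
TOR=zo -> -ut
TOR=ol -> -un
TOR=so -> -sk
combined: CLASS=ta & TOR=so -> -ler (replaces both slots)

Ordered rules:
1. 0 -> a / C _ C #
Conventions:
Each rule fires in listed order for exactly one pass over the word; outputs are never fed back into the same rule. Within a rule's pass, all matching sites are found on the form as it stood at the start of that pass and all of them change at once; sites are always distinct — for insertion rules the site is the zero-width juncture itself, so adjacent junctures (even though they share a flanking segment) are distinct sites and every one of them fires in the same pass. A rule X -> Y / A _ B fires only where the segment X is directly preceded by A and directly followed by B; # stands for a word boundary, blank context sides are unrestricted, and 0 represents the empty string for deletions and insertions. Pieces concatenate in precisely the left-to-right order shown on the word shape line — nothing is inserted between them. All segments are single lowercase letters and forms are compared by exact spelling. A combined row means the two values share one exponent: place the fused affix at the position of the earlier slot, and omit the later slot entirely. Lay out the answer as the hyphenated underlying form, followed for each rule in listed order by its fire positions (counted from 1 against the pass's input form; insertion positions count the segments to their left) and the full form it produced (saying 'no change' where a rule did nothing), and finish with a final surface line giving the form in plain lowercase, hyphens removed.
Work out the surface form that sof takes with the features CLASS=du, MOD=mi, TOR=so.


underlying: zp-sof-v-sk
1. 0 -> a / C _ C #: inserts after position(s) 7: zpsofvsak
surface: zpsofvsak


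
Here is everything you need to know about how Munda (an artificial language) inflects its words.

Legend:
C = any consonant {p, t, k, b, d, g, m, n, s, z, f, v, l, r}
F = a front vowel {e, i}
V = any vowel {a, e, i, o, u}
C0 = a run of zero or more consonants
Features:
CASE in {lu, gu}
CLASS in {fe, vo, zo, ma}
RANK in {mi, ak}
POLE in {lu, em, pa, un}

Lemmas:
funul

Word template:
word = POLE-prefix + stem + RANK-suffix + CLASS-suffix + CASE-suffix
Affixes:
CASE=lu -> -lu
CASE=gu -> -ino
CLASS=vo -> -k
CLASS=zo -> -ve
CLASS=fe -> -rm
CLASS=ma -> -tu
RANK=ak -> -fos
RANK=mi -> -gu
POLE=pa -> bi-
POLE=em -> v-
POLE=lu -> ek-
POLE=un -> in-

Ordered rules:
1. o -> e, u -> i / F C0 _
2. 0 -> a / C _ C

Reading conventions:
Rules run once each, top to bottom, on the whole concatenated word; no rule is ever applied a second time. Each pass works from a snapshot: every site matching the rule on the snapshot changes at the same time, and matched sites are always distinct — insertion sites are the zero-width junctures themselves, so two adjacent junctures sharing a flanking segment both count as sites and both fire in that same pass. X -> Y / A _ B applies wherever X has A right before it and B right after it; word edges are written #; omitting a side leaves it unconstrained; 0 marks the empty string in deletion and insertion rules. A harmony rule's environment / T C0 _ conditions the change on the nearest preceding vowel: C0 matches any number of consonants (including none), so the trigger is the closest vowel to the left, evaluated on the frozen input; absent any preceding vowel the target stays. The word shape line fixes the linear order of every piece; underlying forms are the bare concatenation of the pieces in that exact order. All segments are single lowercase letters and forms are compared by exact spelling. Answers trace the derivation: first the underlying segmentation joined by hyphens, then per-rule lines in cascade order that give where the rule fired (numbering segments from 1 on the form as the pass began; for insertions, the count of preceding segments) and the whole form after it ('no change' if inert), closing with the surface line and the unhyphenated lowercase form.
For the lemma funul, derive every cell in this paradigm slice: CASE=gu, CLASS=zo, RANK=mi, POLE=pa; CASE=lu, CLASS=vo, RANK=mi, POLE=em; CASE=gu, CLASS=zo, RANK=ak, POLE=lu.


cell CASE=gu, CLASS=zo, RANK=mi, POLE=pa:
underlying: bi-funul-gu-ve-ino
1. o -> e, u -> i / F C0 _: fires at position(s) 4, 14: bifinulguveine
2. 0 -> a / C _ C: inserts after position(s) 7: bifinulaguveine
surface: bifinulaguveine

cell CASE=lu, CLASS=vo, RANK=mi, POLE=em:
underlying: v-funul-gu-k-lu
1. o -> e, u -> i / F C0 _: no change
2. 0 -> a / C _ C: inserts after position(s) 1, 6, 9: vafunulagukalu
surface: vafunulagukalu

cell CASE=gu, CLASS=zo, RANK=ak, POLE=lu:
underlying: ek-funul-fos-ve-ino
1. o -> e, u -> i / F C0 _: fires at position(s) 4, 15: ekfinulfosveine
2. 0 -> a / C _ C: inserts after position(s) 2, 7, 10: ekafinulafosaveine
surface: ekafinulafosaveine


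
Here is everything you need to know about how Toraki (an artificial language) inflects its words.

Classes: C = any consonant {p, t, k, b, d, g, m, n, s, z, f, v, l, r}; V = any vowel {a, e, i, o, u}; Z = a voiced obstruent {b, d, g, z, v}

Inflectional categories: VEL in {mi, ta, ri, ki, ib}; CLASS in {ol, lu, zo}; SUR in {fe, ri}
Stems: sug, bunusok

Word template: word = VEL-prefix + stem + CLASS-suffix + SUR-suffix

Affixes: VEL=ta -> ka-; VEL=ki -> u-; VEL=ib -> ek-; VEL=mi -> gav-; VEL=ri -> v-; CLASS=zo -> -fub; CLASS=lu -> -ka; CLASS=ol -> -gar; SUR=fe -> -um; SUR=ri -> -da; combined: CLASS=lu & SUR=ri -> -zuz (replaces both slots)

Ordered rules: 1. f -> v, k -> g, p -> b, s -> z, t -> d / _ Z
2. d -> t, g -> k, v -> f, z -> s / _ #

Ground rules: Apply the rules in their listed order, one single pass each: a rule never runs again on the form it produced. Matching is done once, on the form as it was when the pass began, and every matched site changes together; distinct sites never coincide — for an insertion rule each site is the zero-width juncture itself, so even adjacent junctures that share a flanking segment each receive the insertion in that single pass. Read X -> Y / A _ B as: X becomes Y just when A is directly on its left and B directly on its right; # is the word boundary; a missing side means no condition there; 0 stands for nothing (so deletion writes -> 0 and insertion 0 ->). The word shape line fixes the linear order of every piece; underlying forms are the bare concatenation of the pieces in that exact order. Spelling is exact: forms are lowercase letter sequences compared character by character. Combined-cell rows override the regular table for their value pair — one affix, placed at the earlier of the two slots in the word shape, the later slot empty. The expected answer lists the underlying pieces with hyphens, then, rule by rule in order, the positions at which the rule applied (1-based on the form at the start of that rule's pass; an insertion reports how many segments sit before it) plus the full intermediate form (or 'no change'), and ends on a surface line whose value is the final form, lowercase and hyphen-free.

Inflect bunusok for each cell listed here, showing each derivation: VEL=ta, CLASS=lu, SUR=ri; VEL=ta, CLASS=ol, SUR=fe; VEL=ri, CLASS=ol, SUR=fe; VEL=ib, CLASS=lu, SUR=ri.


cell VEL=ta, CLASS=lu, SUR=ri:
underlying: ka-bunusok-zuz
1. f -> v, k -> g, p -> b, s -> z, t -> d / _ Z: fires at position(s) 9: kabunusogzuz
2. d -> t, g -> k, v -> f, z -> s / _ #: fires at position(s) 12: kabunusogzus
surface: kabunusogzus

cell VEL=ta, CLASS=ol, SUR=fe:
underlying: ka-bunusok-gar-um
1. f -> v, k -> g, p -> b, s -> z, t -> d / _ Z: fires at position(s) 9: kabunusoggarum
2. d -> t, g -> k, v -> f, z -> s / _ #: no change
surface: kabunusoggarum

cell VEL=ri, CLASS=ol, SUR=fe:
underlying: v-bunusok-gar-um
1. f -> v, k -> g, p -> b, s -> z, t -> d / _ Z: fires at position(s) 8: vbunusoggarum
2. d -> t, g -> k, v -> f, z -> s / _ #: no change
surface: vbunusoggarum

cell VEL=ib, CLASS=lu, SUR=ri:
underlying: ek-bunusok-zuz
1. f -> v, k -> g, p -> b, s -> z, t -> d / _ Z: fires at position(s) 2, 9: egbunusogzuz
2. d -> t, g -> k, v -> f, z -> s / _ #: fires at position(s) 12: egbunusogzus
surface: egbunusogzus


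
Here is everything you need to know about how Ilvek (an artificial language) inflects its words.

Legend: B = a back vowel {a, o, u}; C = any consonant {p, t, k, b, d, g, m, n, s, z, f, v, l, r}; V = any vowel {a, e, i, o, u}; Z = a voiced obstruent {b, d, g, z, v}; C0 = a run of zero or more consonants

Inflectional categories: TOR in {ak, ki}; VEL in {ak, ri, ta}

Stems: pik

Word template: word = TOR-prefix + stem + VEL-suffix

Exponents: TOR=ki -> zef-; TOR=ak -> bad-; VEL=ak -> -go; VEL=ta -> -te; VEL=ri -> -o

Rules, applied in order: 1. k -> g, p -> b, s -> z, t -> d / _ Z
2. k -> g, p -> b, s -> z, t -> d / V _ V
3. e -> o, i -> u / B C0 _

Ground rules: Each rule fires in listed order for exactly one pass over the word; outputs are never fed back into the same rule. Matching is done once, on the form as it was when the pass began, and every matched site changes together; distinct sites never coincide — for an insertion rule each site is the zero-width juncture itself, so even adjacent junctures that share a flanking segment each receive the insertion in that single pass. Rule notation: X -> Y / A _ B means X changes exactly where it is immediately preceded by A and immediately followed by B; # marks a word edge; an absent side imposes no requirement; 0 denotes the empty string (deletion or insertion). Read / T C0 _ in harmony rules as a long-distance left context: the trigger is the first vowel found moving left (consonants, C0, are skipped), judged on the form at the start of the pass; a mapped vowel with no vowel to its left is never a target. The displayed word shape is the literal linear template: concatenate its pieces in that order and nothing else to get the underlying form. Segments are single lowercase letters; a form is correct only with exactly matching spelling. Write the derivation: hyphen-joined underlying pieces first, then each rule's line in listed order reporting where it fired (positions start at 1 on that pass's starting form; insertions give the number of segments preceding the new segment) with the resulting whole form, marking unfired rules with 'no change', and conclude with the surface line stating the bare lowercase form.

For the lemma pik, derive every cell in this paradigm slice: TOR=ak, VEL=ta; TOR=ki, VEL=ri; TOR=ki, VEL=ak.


cell TOR=ak, VEL=ta:
underlying: bad-pik-te
1. k -> g, p -> b, s -> z, t -> d / _ Z: no change
2. k -> g, p -> b, s -> z, t -> d / V _ V: no change
3. e -> o, i -> u / B C0 _: fires at position(s) 5: badpukte
surface: badpukte

cell TOR=ki, VEL=ri:
underlying: zef-pik-o
1. k -> g, p -> b, s -> z, t -> d / _ Z: no change
2. k -> g, p -> b, s -> z, t -> d / V _ V: fires at position(s) 6: zefpigo
3. e -> o, i -> u / B C0 _: no change
surface: zefpigo

cell TOR=ki, VEL=ak:
underlying: zef-pik-go
1. k -> g, p -> b, s -> z, t -> d / _ Z: fires at position(s) 6: zefpiggo
2. k -> g, p -> b, s -> z, t -> d / V _ V: no change
3. e -> o, i -> u / B C0 _: no change
surface: zefpiggo


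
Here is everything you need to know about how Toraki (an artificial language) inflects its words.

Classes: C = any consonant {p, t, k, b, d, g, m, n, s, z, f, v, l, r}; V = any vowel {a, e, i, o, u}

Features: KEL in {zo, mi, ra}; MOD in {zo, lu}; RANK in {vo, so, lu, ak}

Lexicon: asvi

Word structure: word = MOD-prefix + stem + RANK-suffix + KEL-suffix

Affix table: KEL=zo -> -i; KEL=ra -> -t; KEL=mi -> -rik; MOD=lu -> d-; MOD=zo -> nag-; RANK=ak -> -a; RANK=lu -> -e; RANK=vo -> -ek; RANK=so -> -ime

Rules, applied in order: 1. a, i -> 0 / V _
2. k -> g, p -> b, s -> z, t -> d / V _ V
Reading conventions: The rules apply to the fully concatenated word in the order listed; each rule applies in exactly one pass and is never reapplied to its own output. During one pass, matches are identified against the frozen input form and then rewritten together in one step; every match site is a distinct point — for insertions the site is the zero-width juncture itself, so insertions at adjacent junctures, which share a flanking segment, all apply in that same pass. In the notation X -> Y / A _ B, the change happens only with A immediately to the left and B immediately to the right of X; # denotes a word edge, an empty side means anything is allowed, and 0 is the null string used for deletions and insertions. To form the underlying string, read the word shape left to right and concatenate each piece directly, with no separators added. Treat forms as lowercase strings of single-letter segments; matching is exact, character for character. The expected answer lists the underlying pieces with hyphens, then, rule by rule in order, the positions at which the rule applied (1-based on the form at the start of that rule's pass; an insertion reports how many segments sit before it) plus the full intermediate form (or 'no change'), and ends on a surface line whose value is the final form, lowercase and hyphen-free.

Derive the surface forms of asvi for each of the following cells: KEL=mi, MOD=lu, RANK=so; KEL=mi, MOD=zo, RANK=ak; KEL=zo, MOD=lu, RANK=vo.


cell KEL=mi, MOD=lu, RANK=so:
underlying: d-asvi-ime-rik
1. a, i -> 0 / V _: fires at position(s) 6: dasvimerik
2. k -> g, p -> b, s -> z, t -> d / V _ V: no change
surface: dasvimerik

cell KEL=mi, MOD=zo, RANK=ak:
underlying: nag-asvi-a-rik
1. a, i -> 0 / V _: fires at position(s) 8: nagasvirik
2. k -> g, p -> b, s -> z, t -> d / V _ V: no change
surface: nagasvirik

cell KEL=zo, MOD=lu, RANK=vo:
underlying: d-asvi-ek-i
1. a, i -> 0 / V _: no change
2. k -> g, p -> b, s -> z, t -> d / V _ V: fires at position(s) 7: dasviegi
surface: dasviegi
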